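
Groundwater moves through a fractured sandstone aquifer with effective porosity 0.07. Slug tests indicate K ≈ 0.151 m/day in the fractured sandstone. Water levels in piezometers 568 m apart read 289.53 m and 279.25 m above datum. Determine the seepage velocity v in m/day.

0.0390

Hydraulic gradient i = (289.53 − 279.25) / 568 = 10.28 / 568 = 0.01810.
Darcy flux q = K · i = 0.1510 × 0.01810 = 0.002733 m/day.
Seepage velocity v = q / n_e = 0.002733 / 0.07 = 0.03904 m/day.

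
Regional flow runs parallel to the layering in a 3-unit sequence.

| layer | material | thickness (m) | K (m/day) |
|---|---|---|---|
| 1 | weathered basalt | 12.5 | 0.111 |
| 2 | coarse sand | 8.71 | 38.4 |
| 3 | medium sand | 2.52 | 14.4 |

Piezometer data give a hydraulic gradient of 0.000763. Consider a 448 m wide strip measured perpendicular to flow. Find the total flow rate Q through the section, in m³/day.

Flow is parallel to layering, so each bed carries its own Darcy discharge and the transmissivities add.
Σ(K_i·b_i) = 0.111×12.5 + 38.4×8.71 + 14.4×2.52 = 372.1 m²/day.
Hydraulic gradient i = 0.000763.
Q = Σ(K_i·b_i) · W · i = 372.1 × 448 × 0.0007630 = 127.2 m³/day.

127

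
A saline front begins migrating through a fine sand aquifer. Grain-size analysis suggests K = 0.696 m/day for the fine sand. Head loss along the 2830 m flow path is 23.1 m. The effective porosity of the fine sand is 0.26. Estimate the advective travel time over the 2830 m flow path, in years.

Hydraulic gradient i = Δh / L = 23.1 / 2830 = 0.008163.
Darcy flux q = K · i = 0.6960 × 0.008163 = 0.005681 m/day.
Seepage velocity v = q / n_e = 0.005681 / 0.26 = 0.02185 m/day.
Travel time t = L / v = 2830 / 0.02185 = 1.295e+05 days = 354.6 years.

355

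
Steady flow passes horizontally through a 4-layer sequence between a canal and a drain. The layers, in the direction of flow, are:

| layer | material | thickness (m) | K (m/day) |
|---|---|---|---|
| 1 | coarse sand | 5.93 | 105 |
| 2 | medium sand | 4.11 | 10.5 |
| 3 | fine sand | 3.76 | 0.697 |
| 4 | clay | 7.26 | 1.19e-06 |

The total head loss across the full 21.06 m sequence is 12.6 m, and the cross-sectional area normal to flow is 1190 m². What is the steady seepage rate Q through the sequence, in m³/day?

Flow is perpendicular to layering, so the layers act in series and the equivalent K is the thickness-weighted harmonic mean.
Total thickness L = 5.93 + 4.11 + 3.76 + 7.26 = 21.06 m.
Σ(b_i/K_i) = 5.93/105 + 4.11/10.5 + 3.76/0.697 + 7.26/1.19e-06 = 6.101e+06 d.
K_eq = L / Σ(b_i/K_i) = 21.06 / 6.101e+06 = 3.452e-06 m/day.
Q = K_eq · A · (Δh/L) = 3.452e-06 × 1190 × (12.6/21.06) = 0.002458 m³/day.

0.00246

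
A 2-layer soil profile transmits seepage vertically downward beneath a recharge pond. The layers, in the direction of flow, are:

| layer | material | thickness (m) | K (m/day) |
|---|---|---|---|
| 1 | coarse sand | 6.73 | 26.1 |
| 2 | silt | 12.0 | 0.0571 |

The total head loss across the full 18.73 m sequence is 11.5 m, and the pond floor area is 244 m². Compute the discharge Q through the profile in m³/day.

13.3

Flow is perpendicular to layering, so the layers act in series and the equivalent K is the thickness-weighted harmonic mean.
Total thickness L = 6.73 + 12.0 = 18.73 m.
Σ(b_i/K_i) = 6.73/26.1 + 12.0/0.0571 = 210.4 d.
K_eq = L / Σ(b_i/K_i) = 18.73 / 210.4 = 0.08901 m/day.
Q = K_eq · A · (Δh/L) = 0.08901 × 244 × (11.5/18.73) = 13.34 m³/day.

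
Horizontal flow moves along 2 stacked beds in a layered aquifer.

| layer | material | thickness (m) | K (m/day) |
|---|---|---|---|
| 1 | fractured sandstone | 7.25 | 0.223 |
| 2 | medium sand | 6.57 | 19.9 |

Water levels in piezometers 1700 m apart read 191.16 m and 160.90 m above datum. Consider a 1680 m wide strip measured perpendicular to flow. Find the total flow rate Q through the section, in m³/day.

3960

Flow is parallel to layering, so each bed carries its own Darcy discharge and the transmissivities add.
Σ(K_i·b_i) = 0.223×7.25 + 19.9×6.57 = 132.4 m²/day.
Hydraulic gradient i = (191.16 − 160.90) / 1700 = 30.26 / 1700 = 0.01780.
Q = Σ(K_i·b_i) · W · i = 132.4 × 1680 × 0.01780 = 3958 m³/day.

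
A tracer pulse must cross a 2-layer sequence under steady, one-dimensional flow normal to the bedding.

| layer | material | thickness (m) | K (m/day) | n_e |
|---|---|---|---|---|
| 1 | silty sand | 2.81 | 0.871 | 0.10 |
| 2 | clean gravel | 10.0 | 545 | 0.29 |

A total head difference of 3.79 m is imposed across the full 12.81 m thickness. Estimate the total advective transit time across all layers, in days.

With flow normal to the layers, continuity requires the same specific discharge q through every layer.
Σ(b_i/K_i) = 2.81/0.871 + 10.0/545 = 3.245 d.
q = Δh / Σ(b_i/K_i) = 3.79 / 3.245 = 1.168 m/day.
In each layer the seepage velocity is v_i = q/n_i, so the layer transit time is t_i = b_i·n_i / q:
  layer 1 (silty sand): t_1 = 2.81 × 0.10 / 1.168 = 0.2406 d
  layer 2 (clean gravel): t_2 = 10.0 × 0.29 / 1.168 = 2.483 d
Total t = Σ t_i = 2.723 days.

2.72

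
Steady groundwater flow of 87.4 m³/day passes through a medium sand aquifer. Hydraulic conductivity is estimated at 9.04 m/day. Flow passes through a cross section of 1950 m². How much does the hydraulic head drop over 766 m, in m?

3.80

From Q = K·A·i, i = Q / (K·A) = 87.4 / (9.040 × 1950) = 0.004958.
Head loss Δh = i · L = 0.004958 × 766 = 3.798 m.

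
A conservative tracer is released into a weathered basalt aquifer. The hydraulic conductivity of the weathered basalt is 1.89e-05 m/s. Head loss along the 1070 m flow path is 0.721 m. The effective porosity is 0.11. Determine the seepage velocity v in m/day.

Convert K: 1.89e-05 m/s × 86400 = 1.633 m/day.
Hydraulic gradient i = Δh / L = 0.721 / 1070 = 0.0006738.
Darcy flux q = K · i = 1.633 × 0.0006738 = 0.001100 m/day.
Seepage velocity v = q / n_e = 0.001100 / 0.11 = 0.01000 m/day.

0.0100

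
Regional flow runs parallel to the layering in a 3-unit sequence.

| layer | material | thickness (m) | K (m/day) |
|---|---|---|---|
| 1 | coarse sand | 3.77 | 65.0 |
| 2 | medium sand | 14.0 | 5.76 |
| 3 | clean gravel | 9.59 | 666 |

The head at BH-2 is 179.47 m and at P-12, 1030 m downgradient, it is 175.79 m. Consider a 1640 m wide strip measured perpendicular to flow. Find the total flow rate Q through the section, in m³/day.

Flow is parallel to layering, so each bed carries its own Darcy discharge and the transmissivities add.
Σ(K_i·b_i) = 65.0×3.77 + 5.76×14.0 + 666×9.59 = 6713 m²/day.
Hydraulic gradient i = (179.47 − 175.79) / 1030 = 3.68 / 1030 = 0.003573.
Q = Σ(K_i·b_i) · W · i = 6713 × 1640 × 0.003573 = 39332 m³/day.

39300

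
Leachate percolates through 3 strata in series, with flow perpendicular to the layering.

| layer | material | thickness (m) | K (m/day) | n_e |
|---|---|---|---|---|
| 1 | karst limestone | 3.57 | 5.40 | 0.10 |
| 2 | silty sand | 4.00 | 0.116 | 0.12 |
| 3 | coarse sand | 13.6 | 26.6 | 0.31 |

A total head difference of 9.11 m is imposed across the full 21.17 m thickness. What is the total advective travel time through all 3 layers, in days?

19.8

With flow normal to the layers, continuity requires the same specific discharge q through every layer.
Σ(b_i/K_i) = 3.57/5.40 + 4.00/0.116 + 13.6/26.6 = 35.66 d.
q = Δh / Σ(b_i/K_i) = 9.11 / 35.66 = 0.2555 m/day.
In each layer the seepage velocity is v_i = q/n_i, so the layer transit time is t_i = b_i·n_i / q:
  layer 1 (karst limestone): t_1 = 3.57 × 0.10 / 0.2555 = 1.397 d
  layer 2 (silty sand): t_2 = 4.00 × 0.12 / 0.2555 = 1.879 d
  layer 3 (coarse sand): t_3 = 13.6 × 0.31 / 0.2555 = 16.50 d
Total t = Σ t_i = 19.78 days.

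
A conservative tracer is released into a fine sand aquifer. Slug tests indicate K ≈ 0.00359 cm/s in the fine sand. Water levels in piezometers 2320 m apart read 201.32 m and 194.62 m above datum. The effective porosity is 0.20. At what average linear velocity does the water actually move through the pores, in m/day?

Convert K: 0.00359 cm/s × 864 = 3.102 m/day.
Hydraulic gradient i = (201.32 − 194.62) / 2320 = 6.7 / 2320 = 0.002888.
Darcy flux q = K · i = 3.102 × 0.002888 = 0.008958 m/day.
Seepage velocity v = q / n_e = 0.008958 / 0.20 = 0.04479 m/day.

0.0448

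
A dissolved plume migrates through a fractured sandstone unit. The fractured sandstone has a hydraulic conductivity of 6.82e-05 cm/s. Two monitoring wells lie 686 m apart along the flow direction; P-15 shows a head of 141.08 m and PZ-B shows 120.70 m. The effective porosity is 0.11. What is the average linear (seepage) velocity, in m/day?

Convert K: 6.82e-05 cm/s × 864 = 0.05892 m/day.
Hydraulic gradient i = (141.08 − 120.70) / 686 = 20.38 / 686 = 0.02971.
Darcy flux q = K · i = 0.05892 × 0.02971 = 0.001751 m/day.
Seepage velocity v = q / n_e = 0.001751 / 0.11 = 0.01591 m/day.

0.0159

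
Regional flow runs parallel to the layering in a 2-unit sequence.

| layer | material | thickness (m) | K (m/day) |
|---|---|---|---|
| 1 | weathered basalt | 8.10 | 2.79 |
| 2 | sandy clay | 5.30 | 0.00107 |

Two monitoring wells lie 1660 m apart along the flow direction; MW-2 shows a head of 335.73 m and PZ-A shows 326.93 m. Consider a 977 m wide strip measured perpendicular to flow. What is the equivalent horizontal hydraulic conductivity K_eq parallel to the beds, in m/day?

1.69

Flow is parallel to layering, so each bed carries its own Darcy discharge and the transmissivities add.
Σ(K_i·b_i) = 2.79×8.10 + 0.00107×5.30 = 22.60 m²/day.
Total thickness b = 13.40 m, so K_eq = Σ(K_i·b_i)/b = 1.687 m/day.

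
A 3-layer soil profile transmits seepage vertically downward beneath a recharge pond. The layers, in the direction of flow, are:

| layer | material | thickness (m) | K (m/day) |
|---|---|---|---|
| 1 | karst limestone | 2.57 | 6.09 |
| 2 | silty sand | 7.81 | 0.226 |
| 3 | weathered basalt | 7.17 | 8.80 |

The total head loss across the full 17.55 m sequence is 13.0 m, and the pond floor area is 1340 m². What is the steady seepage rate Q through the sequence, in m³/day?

Flow is perpendicular to layering, so the layers act in series and the equivalent K is the thickness-weighted harmonic mean.
Total thickness L = 2.57 + 7.81 + 7.17 = 17.55 m.
Σ(b_i/K_i) = 2.57/6.09 + 7.81/0.226 + 7.17/8.80 = 35.79 d.
K_eq = L / Σ(b_i/K_i) = 17.55 / 35.79 = 0.4903 m/day.
Q = K_eq · A · (Δh/L) = 0.4903 × 1340 × (13.0/17.55) = 486.7 m³/day.

487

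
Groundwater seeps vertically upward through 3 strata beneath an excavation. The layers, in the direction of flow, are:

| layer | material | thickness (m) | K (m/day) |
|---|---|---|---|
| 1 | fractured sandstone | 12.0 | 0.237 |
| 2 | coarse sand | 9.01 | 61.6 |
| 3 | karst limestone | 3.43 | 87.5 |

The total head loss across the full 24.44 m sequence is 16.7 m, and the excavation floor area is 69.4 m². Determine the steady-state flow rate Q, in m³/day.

Flow is perpendicular to layering, so the layers act in series and the equivalent K is the thickness-weighted harmonic mean.
Total thickness L = 12.0 + 9.01 + 3.43 = 24.44 m.
Σ(b_i/K_i) = 12.0/0.237 + 9.01/61.6 + 3.43/87.5 = 50.82 d.
K_eq = L / Σ(b_i/K_i) = 24.44 / 50.82 = 0.4809 m/day.
Q = K_eq · A · (Δh/L) = 0.4809 × 69.4 × (16.7/24.44) = 22.81 m³/day.

22.8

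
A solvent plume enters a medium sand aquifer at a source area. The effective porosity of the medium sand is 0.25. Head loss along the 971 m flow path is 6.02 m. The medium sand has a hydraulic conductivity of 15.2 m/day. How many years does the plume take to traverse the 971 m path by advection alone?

7.05

Hydraulic gradient i = Δh / L = 6.02 / 971 = 0.006200.
Darcy flux q = K · i = 15.20 × 0.006200 = 0.09424 m/day.
Seepage velocity v = q / n_e = 0.09424 / 0.25 = 0.3769 m/day.
Travel time t = L / v = 971 / 0.3769 = 2576 days = 7.053 years.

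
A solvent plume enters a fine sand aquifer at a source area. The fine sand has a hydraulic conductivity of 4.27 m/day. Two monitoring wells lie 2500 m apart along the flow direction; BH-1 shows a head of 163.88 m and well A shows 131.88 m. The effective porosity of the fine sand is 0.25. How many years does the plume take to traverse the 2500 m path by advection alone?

Hydraulic gradient i = (163.88 − 131.88) / 2500 = 32 / 2500 = 0.01280.
Darcy flux q = K · i = 4.270 × 0.01280 = 0.05466 m/day.
Seepage velocity v = q / n_e = 0.05466 / 0.25 = 0.2186 m/day.
Travel time t = L / v = 2500 / 0.2186 = 11435 days = 31.31 years.

31.3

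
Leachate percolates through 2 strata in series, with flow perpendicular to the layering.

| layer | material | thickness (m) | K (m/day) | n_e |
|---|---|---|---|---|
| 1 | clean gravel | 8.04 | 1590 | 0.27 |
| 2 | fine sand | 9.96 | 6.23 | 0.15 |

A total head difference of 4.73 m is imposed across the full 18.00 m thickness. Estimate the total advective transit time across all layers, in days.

With flow normal to the layers, continuity requires the same specific discharge q through every layer.
Σ(b_i/K_i) = 8.04/1590 + 9.96/6.23 = 1.604 d.
q = Δh / Σ(b_i/K_i) = 4.73 / 1.604 = 2.949 m/day.
In each layer the seepage velocity is v_i = q/n_i, so the layer transit time is t_i = b_i·n_i / q:
  layer 1 (clean gravel): t_1 = 8.04 × 0.27 / 2.949 = 0.7360 d
  layer 2 (fine sand): t_2 = 9.96 × 0.15 / 2.949 = 0.5066 d
Total t = Σ t_i = 1.243 days.

1.24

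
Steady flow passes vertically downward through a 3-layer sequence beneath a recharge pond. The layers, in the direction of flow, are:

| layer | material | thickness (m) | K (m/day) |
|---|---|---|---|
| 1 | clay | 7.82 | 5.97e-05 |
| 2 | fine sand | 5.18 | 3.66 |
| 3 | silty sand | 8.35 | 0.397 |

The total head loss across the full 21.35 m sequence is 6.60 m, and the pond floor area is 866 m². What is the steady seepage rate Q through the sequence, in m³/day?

Flow is perpendicular to layering, so the layers act in series and the equivalent K is the thickness-weighted harmonic mean.
Total thickness L = 7.82 + 5.18 + 8.35 = 21.35 m.
Σ(b_i/K_i) = 7.82/5.97e-05 + 5.18/3.66 + 8.35/0.397 = 1.310e+05 d.
K_eq = L / Σ(b_i/K_i) = 21.35 / 1.310e+05 = 0.0001630 m/day.
Q = K_eq · A · (Δh/L) = 0.0001630 × 866 × (6.60/21.35) = 0.04363 m³/day.

0.0436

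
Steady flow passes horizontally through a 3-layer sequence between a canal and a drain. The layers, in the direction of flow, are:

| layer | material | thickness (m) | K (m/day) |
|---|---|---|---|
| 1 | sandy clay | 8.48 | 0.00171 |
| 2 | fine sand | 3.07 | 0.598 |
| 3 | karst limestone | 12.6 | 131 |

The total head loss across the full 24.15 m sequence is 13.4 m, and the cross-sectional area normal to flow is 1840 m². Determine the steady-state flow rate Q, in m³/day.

4.97

Flow is perpendicular to layering, so the layers act in series and the equivalent K is the thickness-weighted harmonic mean.
Total thickness L = 8.48 + 3.07 + 12.6 = 24.15 m.
Σ(b_i/K_i) = 8.48/0.00171 + 3.07/0.598 + 12.6/131 = 4964 d.
K_eq = L / Σ(b_i/K_i) = 24.15 / 4964 = 0.004865 m/day.
Q = K_eq · A · (Δh/L) = 0.004865 × 1840 × (13.4/24.15) = 4.967 m³/day.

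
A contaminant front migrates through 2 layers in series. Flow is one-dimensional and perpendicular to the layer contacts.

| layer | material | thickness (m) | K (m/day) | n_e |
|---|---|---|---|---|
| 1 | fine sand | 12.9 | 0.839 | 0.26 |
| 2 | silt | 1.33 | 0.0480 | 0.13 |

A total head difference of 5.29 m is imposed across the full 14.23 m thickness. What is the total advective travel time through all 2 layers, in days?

With flow normal to the layers, continuity requires the same specific discharge q through every layer.
Σ(b_i/K_i) = 12.9/0.839 + 1.33/0.0480 = 43.08 d.
q = Δh / Σ(b_i/K_i) = 5.29 / 43.08 = 0.1228 m/day.
In each layer the seepage velocity is v_i = q/n_i, so the layer transit time is t_i = b_i·n_i / q:
  layer 1 (fine sand): t_1 = 12.9 × 0.26 / 0.1228 = 27.32 d
  layer 2 (silt): t_2 = 1.33 × 0.13 / 0.1228 = 1.408 d
Total t = Σ t_i = 28.72 days.

28.7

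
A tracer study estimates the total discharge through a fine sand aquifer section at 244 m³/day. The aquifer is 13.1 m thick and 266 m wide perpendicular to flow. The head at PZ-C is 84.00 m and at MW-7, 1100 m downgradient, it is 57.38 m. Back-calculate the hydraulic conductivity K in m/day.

2.89

Cross-sectional area A = 266 × 13.1 = 3485 m².
Hydraulic gradient i = (84.00 − 57.38) / 1100 = 26.62 / 1100 = 0.02420.
From Q = K·A·i, K = Q / (A·i) = 244 / (3485 × 0.02420) = 2.893 m/day.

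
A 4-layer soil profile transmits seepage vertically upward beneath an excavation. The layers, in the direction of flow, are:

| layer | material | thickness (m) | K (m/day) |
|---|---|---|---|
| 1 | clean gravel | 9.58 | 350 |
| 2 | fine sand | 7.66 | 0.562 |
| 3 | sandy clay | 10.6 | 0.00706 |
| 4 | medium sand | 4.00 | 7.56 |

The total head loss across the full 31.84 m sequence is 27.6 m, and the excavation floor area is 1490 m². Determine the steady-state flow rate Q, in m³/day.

Flow is perpendicular to layering, so the layers act in series and the equivalent K is the thickness-weighted harmonic mean.
Total thickness L = 9.58 + 7.66 + 10.6 + 4.00 = 31.84 m.
Σ(b_i/K_i) = 9.58/350 + 7.66/0.562 + 10.6/0.00706 + 4.00/7.56 = 1516 d.
K_eq = L / Σ(b_i/K_i) = 31.84 / 1516 = 0.02101 m/day.
Q = K_eq · A · (Δh/L) = 0.02101 × 1490 × (27.6/31.84) = 27.13 m³/day.

27.1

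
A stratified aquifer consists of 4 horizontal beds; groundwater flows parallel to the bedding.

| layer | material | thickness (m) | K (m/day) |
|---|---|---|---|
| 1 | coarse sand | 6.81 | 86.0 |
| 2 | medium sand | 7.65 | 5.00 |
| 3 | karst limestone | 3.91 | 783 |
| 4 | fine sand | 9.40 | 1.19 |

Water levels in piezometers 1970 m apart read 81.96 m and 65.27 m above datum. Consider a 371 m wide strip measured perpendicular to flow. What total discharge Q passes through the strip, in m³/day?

Flow is parallel to layering, so each bed carries its own Darcy discharge and the transmissivities add.
Σ(K_i·b_i) = 86.0×6.81 + 5.00×7.65 + 783×3.91 + 1.19×9.40 = 3697 m²/day.
Hydraulic gradient i = (81.96 − 65.27) / 1970 = 16.69 / 1970 = 0.008472.
Q = Σ(K_i·b_i) · W · i = 3697 × 371 × 0.008472 = 11619 m³/day.

11600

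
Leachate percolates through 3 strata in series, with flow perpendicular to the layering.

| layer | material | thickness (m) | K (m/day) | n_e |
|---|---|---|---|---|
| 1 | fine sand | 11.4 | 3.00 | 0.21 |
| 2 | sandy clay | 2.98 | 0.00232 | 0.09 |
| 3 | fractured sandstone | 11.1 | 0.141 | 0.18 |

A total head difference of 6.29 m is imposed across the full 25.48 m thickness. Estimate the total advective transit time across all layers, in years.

With flow normal to the layers, continuity requires the same specific discharge q through every layer.
Σ(b_i/K_i) = 11.4/3.00 + 2.98/0.00232 + 11.1/0.141 = 1367 d.
q = Δh / Σ(b_i/K_i) = 6.29 / 1367 = 0.004601 m/day.
In each layer the seepage velocity is v_i = q/n_i, so the layer transit time is t_i = b_i·n_i / q:
  layer 1 (fine sand): t_1 = 11.4 × 0.21 / 0.004601 = 520.3 d
  layer 2 (sandy clay): t_2 = 2.98 × 0.09 / 0.004601 = 58.29 d
  layer 3 (fractured sandstone): t_3 = 11.1 × 0.18 / 0.004601 = 434.2 d
Total t = Σ t_i = 1013 days = 2.773 years.

2.77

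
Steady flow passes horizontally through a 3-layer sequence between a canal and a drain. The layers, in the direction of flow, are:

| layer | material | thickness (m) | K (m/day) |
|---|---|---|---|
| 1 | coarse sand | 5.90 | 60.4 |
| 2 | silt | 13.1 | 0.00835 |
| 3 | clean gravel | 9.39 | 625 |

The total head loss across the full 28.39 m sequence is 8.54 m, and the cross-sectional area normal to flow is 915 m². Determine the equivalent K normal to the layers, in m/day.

Flow is perpendicular to layering, so the layers act in series and the equivalent K is the thickness-weighted harmonic mean.
Total thickness L = 5.90 + 13.1 + 9.39 = 28.39 m.
Σ(b_i/K_i) = 5.90/60.4 + 13.1/0.00835 + 9.39/625 = 1569 d.
K_eq = L / Σ(b_i/K_i) = 28.39 / 1569 = 0.01809 m/day.

0.0181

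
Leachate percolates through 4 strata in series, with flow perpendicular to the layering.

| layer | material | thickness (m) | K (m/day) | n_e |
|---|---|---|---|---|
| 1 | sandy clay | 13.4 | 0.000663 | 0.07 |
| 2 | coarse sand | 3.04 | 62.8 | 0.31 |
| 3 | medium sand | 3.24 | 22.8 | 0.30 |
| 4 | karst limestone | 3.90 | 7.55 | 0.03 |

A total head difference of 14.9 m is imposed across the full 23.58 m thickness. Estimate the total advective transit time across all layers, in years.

11.0

With flow normal to the layers, continuity requires the same specific discharge q through every layer.
Σ(b_i/K_i) = 13.4/0.000663 + 3.04/62.8 + 3.24/22.8 + 3.90/7.55 = 20212 d.
q = Δh / Σ(b_i/K_i) = 14.9 / 20212 = 0.0007372 m/day.
In each layer the seepage velocity is v_i = q/n_i, so the layer transit time is t_i = b_i·n_i / q:
  layer 1 (sandy clay): t_1 = 13.4 × 0.07 / 0.0007372 = 1272 d
  layer 2 (coarse sand): t_2 = 3.04 × 0.31 / 0.0007372 = 1278 d
  layer 3 (medium sand): t_3 = 3.24 × 0.30 / 0.0007372 = 1319 d
  layer 4 (karst limestone): t_4 = 3.90 × 0.03 / 0.0007372 = 158.7 d
Total t = Σ t_i = 4028 days = 11.03 years.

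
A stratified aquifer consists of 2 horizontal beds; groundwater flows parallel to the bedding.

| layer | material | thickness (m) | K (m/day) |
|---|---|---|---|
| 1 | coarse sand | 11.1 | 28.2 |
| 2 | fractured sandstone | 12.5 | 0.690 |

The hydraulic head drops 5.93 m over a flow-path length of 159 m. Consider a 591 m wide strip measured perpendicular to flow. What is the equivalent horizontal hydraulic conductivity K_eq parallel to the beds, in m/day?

Flow is parallel to layering, so each bed carries its own Darcy discharge and the transmissivities add.
Σ(K_i·b_i) = 28.2×11.1 + 0.690×12.5 = 321.6 m²/day.
Total thickness b = 23.60 m, so K_eq = Σ(K_i·b_i)/b = 13.63 m/day.

13.6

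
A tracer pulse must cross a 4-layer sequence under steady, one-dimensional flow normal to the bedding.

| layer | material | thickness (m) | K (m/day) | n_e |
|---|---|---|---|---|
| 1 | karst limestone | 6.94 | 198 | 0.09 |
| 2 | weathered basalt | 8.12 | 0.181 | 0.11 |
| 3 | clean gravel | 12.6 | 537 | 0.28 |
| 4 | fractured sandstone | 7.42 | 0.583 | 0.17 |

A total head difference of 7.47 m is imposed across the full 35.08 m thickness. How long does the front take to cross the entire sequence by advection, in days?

With flow normal to the layers, continuity requires the same specific discharge q through every layer.
Σ(b_i/K_i) = 6.94/198 + 8.12/0.181 + 12.6/537 + 7.42/0.583 = 57.65 d.
q = Δh / Σ(b_i/K_i) = 7.47 / 57.65 = 0.1296 m/day.
In each layer the seepage velocity is v_i = q/n_i, so the layer transit time is t_i = b_i·n_i / q:
  layer 1 (karst limestone): t_1 = 6.94 × 0.09 / 0.1296 = 4.820 d
  layer 2 (weathered basalt): t_2 = 8.12 × 0.11 / 0.1296 = 6.893 d
  layer 3 (clean gravel): t_3 = 12.6 × 0.28 / 0.1296 = 27.23 d
  layer 4 (fractured sandstone): t_4 = 7.42 × 0.17 / 0.1296 = 9.735 d
Total t = Σ t_i = 48.67 days.

48.7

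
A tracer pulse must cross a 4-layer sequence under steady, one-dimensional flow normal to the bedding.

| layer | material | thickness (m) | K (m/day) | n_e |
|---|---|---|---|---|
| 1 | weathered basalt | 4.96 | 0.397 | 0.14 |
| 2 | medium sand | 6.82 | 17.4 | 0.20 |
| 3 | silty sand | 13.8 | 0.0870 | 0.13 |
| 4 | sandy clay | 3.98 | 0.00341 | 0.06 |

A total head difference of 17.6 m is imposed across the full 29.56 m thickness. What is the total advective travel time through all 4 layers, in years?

0.852

With flow normal to the layers, continuity requires the same specific discharge q through every layer.
Σ(b_i/K_i) = 4.96/0.397 + 6.82/17.4 + 13.8/0.0870 + 3.98/0.00341 = 1339 d.
q = Δh / Σ(b_i/K_i) = 17.6 / 1339 = 0.01315 m/day.
In each layer the seepage velocity is v_i = q/n_i, so the layer transit time is t_i = b_i·n_i / q:
  layer 1 (weathered basalt): t_1 = 4.96 × 0.14 / 0.01315 = 52.82 d
  layer 2 (medium sand): t_2 = 6.82 × 0.20 / 0.01315 = 103.7 d
  layer 3 (silty sand): t_3 = 13.8 × 0.13 / 0.01315 = 136.5 d
  layer 4 (sandy clay): t_4 = 3.98 × 0.06 / 0.01315 = 18.16 d
Total t = Σ t_i = 311.2 days = 0.8520 years.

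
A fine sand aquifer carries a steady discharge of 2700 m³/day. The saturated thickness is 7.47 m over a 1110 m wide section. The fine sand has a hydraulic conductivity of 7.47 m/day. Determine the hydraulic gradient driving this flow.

0.0436

Cross-sectional area A = 1110 × 7.47 = 8292 m².
From Q = K·A·i, i = Q / (K·A) = 2700 / (7.470 × 8292) = 0.04359.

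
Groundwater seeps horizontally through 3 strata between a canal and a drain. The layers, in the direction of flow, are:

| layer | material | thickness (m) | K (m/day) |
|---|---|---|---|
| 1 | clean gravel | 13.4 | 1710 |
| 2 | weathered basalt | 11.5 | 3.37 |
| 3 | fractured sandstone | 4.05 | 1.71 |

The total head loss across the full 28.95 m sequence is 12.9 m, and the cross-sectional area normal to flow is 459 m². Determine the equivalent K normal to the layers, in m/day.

5.00

Flow is perpendicular to layering, so the layers act in series and the equivalent K is the thickness-weighted harmonic mean.
Total thickness L = 13.4 + 11.5 + 4.05 = 28.95 m.
Σ(b_i/K_i) = 13.4/1710 + 11.5/3.37 + 4.05/1.71 = 5.789 d.
K_eq = L / Σ(b_i/K_i) = 28.95 / 5.789 = 5.001 m/day.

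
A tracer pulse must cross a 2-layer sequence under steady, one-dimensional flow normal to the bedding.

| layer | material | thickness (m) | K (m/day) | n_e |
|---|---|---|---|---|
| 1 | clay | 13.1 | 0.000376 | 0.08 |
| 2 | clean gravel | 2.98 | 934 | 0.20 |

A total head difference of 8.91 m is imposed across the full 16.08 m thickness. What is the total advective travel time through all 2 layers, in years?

With flow normal to the layers, continuity requires the same specific discharge q through every layer.
Σ(b_i/K_i) = 13.1/0.000376 + 2.98/934 = 34840 d.
q = Δh / Σ(b_i/K_i) = 8.91 / 34840 = 0.0002557 m/day.
In each layer the seepage velocity is v_i = q/n_i, so the layer transit time is t_i = b_i·n_i / q:
  layer 1 (clay): t_1 = 13.1 × 0.08 / 0.0002557 = 4098 d
  layer 2 (clean gravel): t_2 = 2.98 × 0.20 / 0.0002557 = 2331 d
Total t = Σ t_i = 6428 days = 17.60 years.

17.6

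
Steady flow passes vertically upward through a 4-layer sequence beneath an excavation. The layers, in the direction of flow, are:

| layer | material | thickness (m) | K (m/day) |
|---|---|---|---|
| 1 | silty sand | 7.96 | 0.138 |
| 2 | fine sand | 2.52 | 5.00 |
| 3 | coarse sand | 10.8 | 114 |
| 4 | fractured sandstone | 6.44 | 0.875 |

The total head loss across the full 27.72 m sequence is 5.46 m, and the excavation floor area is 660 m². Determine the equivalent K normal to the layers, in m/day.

Flow is perpendicular to layering, so the layers act in series and the equivalent K is the thickness-weighted harmonic mean.
Total thickness L = 7.96 + 2.52 + 10.8 + 6.44 = 27.72 m.
Σ(b_i/K_i) = 7.96/0.138 + 2.52/5.00 + 10.8/114 + 6.44/0.875 = 65.64 d.
K_eq = L / Σ(b_i/K_i) = 27.72 / 65.64 = 0.4223 m/day.

0.422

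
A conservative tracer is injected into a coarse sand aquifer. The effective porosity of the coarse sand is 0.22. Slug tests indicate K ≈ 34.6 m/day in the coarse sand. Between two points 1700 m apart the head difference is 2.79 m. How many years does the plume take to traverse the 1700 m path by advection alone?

18.0

Hydraulic gradient i = Δh / L = 2.79 / 1700 = 0.001641.
Darcy flux q = K · i = 34.60 × 0.001641 = 0.05678 m/day.
Seepage velocity v = q / n_e = 0.05678 / 0.22 = 0.2581 m/day.
Travel time t = L / v = 1700 / 0.2581 = 6586 days = 18.03 years.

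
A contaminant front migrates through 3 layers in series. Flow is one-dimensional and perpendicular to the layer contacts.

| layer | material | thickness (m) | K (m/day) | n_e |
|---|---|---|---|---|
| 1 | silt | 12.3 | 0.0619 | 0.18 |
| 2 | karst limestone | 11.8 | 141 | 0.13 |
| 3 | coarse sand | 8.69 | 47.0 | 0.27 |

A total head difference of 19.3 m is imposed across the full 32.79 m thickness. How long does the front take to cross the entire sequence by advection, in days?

62.8

With flow normal to the layers, continuity requires the same specific discharge q through every layer.
Σ(b_i/K_i) = 12.3/0.0619 + 11.8/141 + 8.69/47.0 = 199.0 d.
q = Δh / Σ(b_i/K_i) = 19.3 / 199.0 = 0.09700 m/day.
In each layer the seepage velocity is v_i = q/n_i, so the layer transit time is t_i = b_i·n_i / q:
  layer 1 (silt): t_1 = 12.3 × 0.18 / 0.09700 = 22.83 d
  layer 2 (karst limestone): t_2 = 11.8 × 0.13 / 0.09700 = 15.81 d
  layer 3 (coarse sand): t_3 = 8.69 × 0.27 / 0.09700 = 24.19 d
Total t = Σ t_i = 62.83 days.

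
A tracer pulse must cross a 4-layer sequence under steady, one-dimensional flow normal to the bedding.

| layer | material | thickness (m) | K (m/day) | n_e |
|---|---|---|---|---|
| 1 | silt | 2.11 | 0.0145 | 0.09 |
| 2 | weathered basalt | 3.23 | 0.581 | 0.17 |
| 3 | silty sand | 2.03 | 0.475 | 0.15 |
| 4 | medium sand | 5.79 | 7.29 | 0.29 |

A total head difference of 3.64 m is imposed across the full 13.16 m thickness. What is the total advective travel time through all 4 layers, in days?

117

With flow normal to the layers, continuity requires the same specific discharge q through every layer.
Σ(b_i/K_i) = 2.11/0.0145 + 3.23/0.581 + 2.03/0.475 + 5.79/7.29 = 156.1 d.
q = Δh / Σ(b_i/K_i) = 3.64 / 156.1 = 0.02331 m/day.
In each layer the seepage velocity is v_i = q/n_i, so the layer transit time is t_i = b_i·n_i / q:
  layer 1 (silt): t_1 = 2.11 × 0.09 / 0.02331 = 8.146 d
  layer 2 (weathered basalt): t_2 = 3.23 × 0.17 / 0.02331 = 23.55 d
  layer 3 (silty sand): t_3 = 2.03 × 0.15 / 0.02331 = 13.06 d
  layer 4 (medium sand): t_4 = 5.79 × 0.29 / 0.02331 = 72.03 d
Total t = Σ t_i = 116.8 days.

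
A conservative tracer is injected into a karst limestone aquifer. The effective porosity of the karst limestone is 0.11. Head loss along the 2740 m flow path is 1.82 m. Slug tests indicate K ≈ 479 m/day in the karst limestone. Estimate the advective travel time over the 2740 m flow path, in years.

2.59

Hydraulic gradient i = Δh / L = 1.82 / 2740 = 0.0006642.
Darcy flux q = K · i = 479.0 × 0.0006642 = 0.3182 m/day.
Seepage velocity v = q / n_e = 0.3182 / 0.11 = 2.892 m/day.
Travel time t = L / v = 2740 / 2.892 = 947.3 days = 2.594 years.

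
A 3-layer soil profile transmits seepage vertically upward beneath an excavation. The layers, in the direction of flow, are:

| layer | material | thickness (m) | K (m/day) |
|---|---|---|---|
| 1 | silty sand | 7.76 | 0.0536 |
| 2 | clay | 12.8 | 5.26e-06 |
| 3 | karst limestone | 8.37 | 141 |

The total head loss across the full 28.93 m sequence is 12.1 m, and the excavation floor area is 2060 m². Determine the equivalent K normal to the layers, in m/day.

Flow is perpendicular to layering, so the layers act in series and the equivalent K is the thickness-weighted harmonic mean.
Total thickness L = 7.76 + 12.8 + 8.37 = 28.93 m.
Σ(b_i/K_i) = 7.76/0.0536 + 12.8/5.26e-06 + 8.37/141 = 2.434e+06 d.
K_eq = L / Σ(b_i/K_i) = 28.93 / 2.434e+06 = 1.189e-05 m/day.

1.19e-05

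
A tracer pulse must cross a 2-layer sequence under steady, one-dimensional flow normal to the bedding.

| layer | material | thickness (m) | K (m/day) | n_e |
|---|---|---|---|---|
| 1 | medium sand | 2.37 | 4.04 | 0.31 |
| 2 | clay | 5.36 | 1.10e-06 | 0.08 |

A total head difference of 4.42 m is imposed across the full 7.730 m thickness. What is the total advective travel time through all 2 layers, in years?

With flow normal to the layers, continuity requires the same specific discharge q through every layer.
Σ(b_i/K_i) = 2.37/4.04 + 5.36/1.10e-06 = 4.873e+06 d.
q = Δh / Σ(b_i/K_i) = 4.42 / 4.873e+06 = 9.071e-07 m/day.
In each layer the seepage velocity is v_i = q/n_i, so the layer transit time is t_i = b_i·n_i / q:
  layer 1 (medium sand): t_1 = 2.37 × 0.31 / 9.071e-07 = 8.100e+05 d
  layer 2 (clay): t_2 = 5.36 × 0.08 / 9.071e-07 = 4.727e+05 d
Total t = Σ t_i = 1.283e+06 days = 3512 years.

3510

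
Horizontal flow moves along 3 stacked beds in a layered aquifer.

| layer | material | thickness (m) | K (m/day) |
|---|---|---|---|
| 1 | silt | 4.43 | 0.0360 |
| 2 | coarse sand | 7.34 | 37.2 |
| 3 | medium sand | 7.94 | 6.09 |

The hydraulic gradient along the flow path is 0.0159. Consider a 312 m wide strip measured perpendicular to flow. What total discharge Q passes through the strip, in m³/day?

1600

Flow is parallel to layering, so each bed carries its own Darcy discharge and the transmissivities add.
Σ(K_i·b_i) = 0.0360×4.43 + 37.2×7.34 + 6.09×7.94 = 321.6 m²/day.
Hydraulic gradient i = 0.0159.
Q = Σ(K_i·b_i) · W · i = 321.6 × 312 × 0.01590 = 1595 m³/day.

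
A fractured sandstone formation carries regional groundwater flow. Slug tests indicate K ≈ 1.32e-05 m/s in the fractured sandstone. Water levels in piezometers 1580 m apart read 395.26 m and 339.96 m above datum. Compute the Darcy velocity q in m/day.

0.0399

Convert K: 1.32e-05 m/s × 86400 = 1.140 m/day.
Hydraulic gradient i = (395.26 − 339.96) / 1580 = 55.3 / 1580 = 0.03500.
Specific discharge q = K · i = 1.140 × 0.03500 = 0.03992 m/day.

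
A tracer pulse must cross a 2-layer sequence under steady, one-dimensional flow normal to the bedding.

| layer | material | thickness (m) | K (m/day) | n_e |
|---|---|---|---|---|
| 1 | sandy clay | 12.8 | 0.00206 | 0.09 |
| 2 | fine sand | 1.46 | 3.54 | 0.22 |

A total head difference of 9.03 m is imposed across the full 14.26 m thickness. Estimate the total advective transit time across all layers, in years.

With flow normal to the layers, continuity requires the same specific discharge q through every layer.
Σ(b_i/K_i) = 12.8/0.00206 + 1.46/3.54 = 6214 d.
q = Δh / Σ(b_i/K_i) = 9.03 / 6214 = 0.001453 m/day.
In each layer the seepage velocity is v_i = q/n_i, so the layer transit time is t_i = b_i·n_i / q:
  layer 1 (sandy clay): t_1 = 12.8 × 0.09 / 0.001453 = 792.8 d
  layer 2 (fine sand): t_2 = 1.46 × 0.22 / 0.001453 = 221.0 d
Total t = Σ t_i = 1014 days = 2.776 years.

2.78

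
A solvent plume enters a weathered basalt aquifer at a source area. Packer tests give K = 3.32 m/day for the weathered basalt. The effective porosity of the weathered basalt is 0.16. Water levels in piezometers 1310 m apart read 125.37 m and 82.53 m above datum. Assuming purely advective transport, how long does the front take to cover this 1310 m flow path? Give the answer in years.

Hydraulic gradient i = (125.37 − 82.53) / 1310 = 42.84 / 1310 = 0.03270.
Darcy flux q = K · i = 3.320 × 0.03270 = 0.1086 m/day.
Seepage velocity v = q / n_e = 0.1086 / 0.16 = 0.6786 m/day.
Travel time t = L / v = 1310 / 0.6786 = 1931 days = 5.285 years.

5.29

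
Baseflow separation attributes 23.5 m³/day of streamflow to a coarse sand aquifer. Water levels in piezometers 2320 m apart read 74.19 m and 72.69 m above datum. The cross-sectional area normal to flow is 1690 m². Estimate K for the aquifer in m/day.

Hydraulic gradient i = (74.19 − 72.69) / 2320 = 1.5 / 2320 = 0.0006466.
From Q = K·A·i, K = Q / (A·i) = 23.5 / (1690 × 0.0006466) = 21.51 m/day.

21.5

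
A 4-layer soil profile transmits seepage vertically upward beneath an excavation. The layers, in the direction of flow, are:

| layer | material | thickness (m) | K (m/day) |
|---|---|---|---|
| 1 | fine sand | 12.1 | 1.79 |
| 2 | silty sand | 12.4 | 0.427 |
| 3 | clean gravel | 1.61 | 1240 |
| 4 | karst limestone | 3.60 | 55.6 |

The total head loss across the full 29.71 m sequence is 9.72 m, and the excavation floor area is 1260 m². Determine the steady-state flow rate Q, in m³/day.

Flow is perpendicular to layering, so the layers act in series and the equivalent K is the thickness-weighted harmonic mean.
Total thickness L = 12.1 + 12.4 + 1.61 + 3.60 = 29.71 m.
Σ(b_i/K_i) = 12.1/1.79 + 12.4/0.427 + 1.61/1240 + 3.60/55.6 = 35.87 d.
K_eq = L / Σ(b_i/K_i) = 29.71 / 35.87 = 0.8284 m/day.
Q = K_eq · A · (Δh/L) = 0.8284 × 1260 × (9.72/29.71) = 341.5 m³/day.

341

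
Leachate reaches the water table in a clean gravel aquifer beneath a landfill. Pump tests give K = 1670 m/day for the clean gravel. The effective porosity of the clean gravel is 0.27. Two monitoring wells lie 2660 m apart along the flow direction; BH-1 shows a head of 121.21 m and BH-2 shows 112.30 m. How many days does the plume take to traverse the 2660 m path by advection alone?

128

Hydraulic gradient i = (121.21 − 112.30) / 2660 = 8.91 / 2660 = 0.003350.
Darcy flux q = K · i = 1670 × 0.003350 = 5.594 m/day.
Seepage velocity v = q / n_e = 5.594 / 0.27 = 20.72 m/day.
Travel time t = L / v = 2660 / 20.72 = 128.4 days.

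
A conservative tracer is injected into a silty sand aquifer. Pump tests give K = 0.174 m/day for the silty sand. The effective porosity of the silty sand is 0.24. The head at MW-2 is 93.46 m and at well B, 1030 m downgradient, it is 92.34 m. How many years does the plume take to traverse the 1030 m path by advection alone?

3580

Hydraulic gradient i = (93.46 − 92.34) / 1030 = 1.12 / 1030 = 0.001087.
Darcy flux q = K · i = 0.1740 × 0.001087 = 0.0001892 m/day.
Seepage velocity v = q / n_e = 0.0001892 / 0.24 = 0.0007883 m/day.
Travel time t = L / v = 1030 / 0.0007883 = 1.307e+06 days = 3577 years.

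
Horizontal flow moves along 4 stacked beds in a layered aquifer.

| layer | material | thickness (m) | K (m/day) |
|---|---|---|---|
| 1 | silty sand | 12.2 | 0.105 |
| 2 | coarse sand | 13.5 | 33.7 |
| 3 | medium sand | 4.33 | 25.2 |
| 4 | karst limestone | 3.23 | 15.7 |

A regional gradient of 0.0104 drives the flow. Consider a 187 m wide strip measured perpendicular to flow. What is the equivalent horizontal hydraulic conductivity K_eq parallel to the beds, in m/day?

Flow is parallel to layering, so each bed carries its own Darcy discharge and the transmissivities add.
Σ(K_i·b_i) = 0.105×12.2 + 33.7×13.5 + 25.2×4.33 + 15.7×3.23 = 616.1 m²/day.
Total thickness b = 33.26 m, so K_eq = Σ(K_i·b_i)/b = 18.52 m/day.

18.5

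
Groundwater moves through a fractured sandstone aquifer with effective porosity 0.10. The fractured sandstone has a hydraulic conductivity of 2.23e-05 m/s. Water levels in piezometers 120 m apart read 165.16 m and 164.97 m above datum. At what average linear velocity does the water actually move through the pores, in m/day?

Convert K: 2.23e-05 m/s × 86400 = 1.927 m/day.
Hydraulic gradient i = (165.16 − 164.97) / 120 = 0.19 / 120 = 0.001583.
Darcy flux q = K · i = 1.927 × 0.001583 = 0.003051 m/day.
Seepage velocity v = q / n_e = 0.003051 / 0.10 = 0.03051 m/day.

0.0305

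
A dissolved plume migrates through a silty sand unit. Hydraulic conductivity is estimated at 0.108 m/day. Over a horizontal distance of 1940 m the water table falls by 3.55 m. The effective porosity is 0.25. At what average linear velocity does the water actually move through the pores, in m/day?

0.000791

Hydraulic gradient i = Δh / L = 3.55 / 1940 = 0.001830.
Darcy flux q = K · i = 0.1080 × 0.001830 = 0.0001976 m/day.
Seepage velocity v = q / n_e = 0.0001976 / 0.25 = 0.0007905 m/day.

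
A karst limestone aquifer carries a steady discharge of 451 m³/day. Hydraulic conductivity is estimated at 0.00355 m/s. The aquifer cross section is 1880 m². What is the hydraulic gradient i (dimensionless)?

Convert K: 0.00355 m/s × 86400 = 306.7 m/day.
From Q = K·A·i, i = Q / (K·A) = 451 / (306.7 × 1880) = 0.0007821.

0.000782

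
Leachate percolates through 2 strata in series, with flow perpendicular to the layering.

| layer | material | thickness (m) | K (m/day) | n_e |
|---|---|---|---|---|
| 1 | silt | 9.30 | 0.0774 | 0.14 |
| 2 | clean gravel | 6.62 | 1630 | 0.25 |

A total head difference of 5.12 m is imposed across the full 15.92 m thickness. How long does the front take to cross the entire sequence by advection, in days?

69.4

With flow normal to the layers, continuity requires the same specific discharge q through every layer.
Σ(b_i/K_i) = 9.30/0.0774 + 6.62/1630 = 120.2 d.
q = Δh / Σ(b_i/K_i) = 5.12 / 120.2 = 0.04261 m/day.
In each layer the seepage velocity is v_i = q/n_i, so the layer transit time is t_i = b_i·n_i / q:
  layer 1 (silt): t_1 = 9.30 × 0.14 / 0.04261 = 30.56 d
  layer 2 (clean gravel): t_2 = 6.62 × 0.25 / 0.04261 = 38.84 d
Total t = Σ t_i = 69.40 days.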